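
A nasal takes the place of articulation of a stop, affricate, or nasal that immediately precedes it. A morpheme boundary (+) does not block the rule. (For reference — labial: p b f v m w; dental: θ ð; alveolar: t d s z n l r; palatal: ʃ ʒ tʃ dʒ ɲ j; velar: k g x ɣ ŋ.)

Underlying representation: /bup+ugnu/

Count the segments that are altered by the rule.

1

/n/ after /g/ (velar) → [ŋ]
1 segment changes.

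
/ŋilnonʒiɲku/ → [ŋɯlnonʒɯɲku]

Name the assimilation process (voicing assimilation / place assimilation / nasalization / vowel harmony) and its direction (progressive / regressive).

vowel harmony, regressive

/i/→[ɯ] /i/→[ɯ].
Vowels agree with the last vowel, so the harmony is regressive.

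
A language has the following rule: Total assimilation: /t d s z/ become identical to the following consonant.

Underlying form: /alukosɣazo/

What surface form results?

/s/ before /ɣ/ → [ɣ] (total assimilation)

[alukoɣɣazo]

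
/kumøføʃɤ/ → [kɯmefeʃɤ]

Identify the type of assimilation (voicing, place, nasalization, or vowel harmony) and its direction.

vowel harmony, regressive

/u/→[ɯ] /ø/→[e] /ø/→[e].
Vowels agree with the last vowel, so the harmony is regressive.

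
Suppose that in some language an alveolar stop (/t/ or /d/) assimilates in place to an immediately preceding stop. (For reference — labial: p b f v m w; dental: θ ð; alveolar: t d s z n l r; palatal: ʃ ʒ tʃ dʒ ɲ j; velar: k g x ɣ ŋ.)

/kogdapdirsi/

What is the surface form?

/d/ after /g/ (velar) → [g]
/d/ after /p/ (labial) → [b]

[koggapbirsi]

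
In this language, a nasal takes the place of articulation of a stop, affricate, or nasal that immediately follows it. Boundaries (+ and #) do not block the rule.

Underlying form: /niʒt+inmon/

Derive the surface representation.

[niʒt+immon]

/n/ before /m/ (labial) → [m]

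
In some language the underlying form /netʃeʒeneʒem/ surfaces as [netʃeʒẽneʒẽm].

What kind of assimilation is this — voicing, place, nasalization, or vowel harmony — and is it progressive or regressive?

/e/→[ẽ] /e/→[ẽ].
Each target copies a feature from the following segment, so the direction is regressive.

nasalization, regressive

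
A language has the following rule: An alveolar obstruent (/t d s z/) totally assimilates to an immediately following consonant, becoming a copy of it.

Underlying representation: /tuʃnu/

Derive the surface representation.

no segment meets the rule's conditions; no change.

[tuʃnu]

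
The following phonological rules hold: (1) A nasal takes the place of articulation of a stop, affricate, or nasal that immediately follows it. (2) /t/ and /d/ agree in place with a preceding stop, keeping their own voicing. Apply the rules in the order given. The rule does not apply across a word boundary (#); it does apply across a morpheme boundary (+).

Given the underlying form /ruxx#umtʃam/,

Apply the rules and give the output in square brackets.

Rule 1: /m/ before /tʃ/ (palatal) → [ɲ]
After rule 1: ruxx#uɲtʃam
Rule 2: no segment meets the rule's conditions; no change.

[ruxx#uɲtʃam]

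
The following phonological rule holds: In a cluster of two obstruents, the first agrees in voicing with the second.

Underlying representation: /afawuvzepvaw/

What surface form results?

[afawuvzebvaw]

/p/ before /v/ (voiced) → [b]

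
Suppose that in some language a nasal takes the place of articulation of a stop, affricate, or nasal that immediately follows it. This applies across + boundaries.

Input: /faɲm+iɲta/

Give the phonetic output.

[famm+inta]

/ɲ/ before /m/ (labial) → [m]
/ɲ/ before /t/ (alveolar) → [n]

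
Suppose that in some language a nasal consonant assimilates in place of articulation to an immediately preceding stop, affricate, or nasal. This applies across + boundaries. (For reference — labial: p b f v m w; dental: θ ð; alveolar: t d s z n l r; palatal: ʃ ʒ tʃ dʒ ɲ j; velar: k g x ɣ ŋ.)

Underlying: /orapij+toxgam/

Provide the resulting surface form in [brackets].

no segment meets the rule's conditions; no change.

[orapij+toxgam]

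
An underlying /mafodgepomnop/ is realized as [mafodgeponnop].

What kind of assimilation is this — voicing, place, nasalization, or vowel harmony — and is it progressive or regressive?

/m/→[n].
Each target copies a feature from the following segment, so the direction is regressive.

place assimilation, regressive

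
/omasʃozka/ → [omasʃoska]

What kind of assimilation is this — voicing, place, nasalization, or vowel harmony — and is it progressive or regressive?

/z/→[s].
Each target copies a feature from the following segment, so the direction is regressive.

voicing assimilation, regressive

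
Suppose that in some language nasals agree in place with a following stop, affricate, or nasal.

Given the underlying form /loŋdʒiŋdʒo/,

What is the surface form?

/ŋ/ before /dʒ/ (palatal) → [ɲ]
/ŋ/ before /dʒ/ (palatal) → [ɲ]

[loɲdʒiɲdʒo]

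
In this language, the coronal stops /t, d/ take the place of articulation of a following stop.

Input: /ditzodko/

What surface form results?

[ditzogko]

/d/ before /k/ (velar) → [g]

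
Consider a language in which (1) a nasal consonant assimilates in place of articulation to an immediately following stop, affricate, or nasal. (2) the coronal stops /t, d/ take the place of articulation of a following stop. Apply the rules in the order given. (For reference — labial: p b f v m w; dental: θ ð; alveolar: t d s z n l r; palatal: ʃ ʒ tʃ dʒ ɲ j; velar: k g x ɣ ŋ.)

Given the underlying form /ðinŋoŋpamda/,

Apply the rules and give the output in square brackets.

Rule 1: /n/ before /ŋ/ (velar) → [ŋ]
Rule 1: /ŋ/ before /p/ (labial) → [m]
Rule 1: /m/ before /d/ (alveolar) → [n]
After rule 1: ðiŋŋompanda
Rule 2: no segment meets the rule's conditions; no change.

[ðiŋŋompanda]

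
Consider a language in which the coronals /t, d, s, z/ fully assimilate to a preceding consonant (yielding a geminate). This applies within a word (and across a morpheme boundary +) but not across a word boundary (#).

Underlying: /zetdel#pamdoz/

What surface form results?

/d/ after /t/ → [t] (total assimilation)
/d/ after /m/ → [m] (total assimilation)

[zettel#pammoz]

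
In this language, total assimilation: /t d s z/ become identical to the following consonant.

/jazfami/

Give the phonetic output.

/z/ before /f/ → [f] (total assimilation)

[jaffami]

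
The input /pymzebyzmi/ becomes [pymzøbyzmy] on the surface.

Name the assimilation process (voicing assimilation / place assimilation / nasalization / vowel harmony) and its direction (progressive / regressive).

/e/→[ø] /i/→[y].
Vowels agree with the first vowel, so the harmony is progressive.

vowel harmony, progressive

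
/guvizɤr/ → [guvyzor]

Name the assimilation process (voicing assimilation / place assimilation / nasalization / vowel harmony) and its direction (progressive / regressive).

/i/→[y] /ɤ/→[o].
Vowels agree with the first vowel, so the harmony is progressive.

vowel harmony, progressive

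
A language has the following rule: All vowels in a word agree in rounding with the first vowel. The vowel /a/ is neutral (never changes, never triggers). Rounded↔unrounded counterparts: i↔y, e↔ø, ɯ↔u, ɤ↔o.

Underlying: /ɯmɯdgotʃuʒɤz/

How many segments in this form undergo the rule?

2

/o/ harmonizes with /ɯ/ ([-round]) → [ɤ]
/u/ harmonizes with /ɯ/ ([-round]) → [ɯ]
2 segments change.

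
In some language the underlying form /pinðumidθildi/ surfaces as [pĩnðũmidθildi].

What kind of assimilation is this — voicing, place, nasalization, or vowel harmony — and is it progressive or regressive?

nasalization, regressive

/i/→[ĩ] /u/→[ũ].
Each target copies a feature from the following segment, so the direction is regressive.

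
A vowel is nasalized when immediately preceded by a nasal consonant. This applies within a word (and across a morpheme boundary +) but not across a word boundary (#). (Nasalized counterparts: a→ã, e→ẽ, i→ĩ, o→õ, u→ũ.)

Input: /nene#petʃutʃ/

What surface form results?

/e/ after nasal /n/ → [ẽ]
/e/ after nasal /n/ → [ẽ]

[nẽnẽ#petʃutʃ]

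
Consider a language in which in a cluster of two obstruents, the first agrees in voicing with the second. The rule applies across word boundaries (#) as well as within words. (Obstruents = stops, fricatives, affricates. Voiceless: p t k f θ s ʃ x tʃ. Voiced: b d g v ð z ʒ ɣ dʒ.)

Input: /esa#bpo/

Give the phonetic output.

/b/ before /p/ (voiceless) → [p]

[esa#ppo]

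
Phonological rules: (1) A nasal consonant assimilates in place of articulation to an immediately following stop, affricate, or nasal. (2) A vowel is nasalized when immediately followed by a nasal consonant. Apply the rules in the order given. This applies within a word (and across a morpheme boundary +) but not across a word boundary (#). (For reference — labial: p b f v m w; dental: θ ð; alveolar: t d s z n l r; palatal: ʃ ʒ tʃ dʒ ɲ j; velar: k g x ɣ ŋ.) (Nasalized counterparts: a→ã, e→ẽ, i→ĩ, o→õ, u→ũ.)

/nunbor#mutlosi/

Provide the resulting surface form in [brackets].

[nũmbor#mutlosi]

Rule 1: /n/ before /b/ (labial) → [m]
After rule 1: numbor#mutlosi
Rule 2: /u/ before nasal /m/ → [ũ]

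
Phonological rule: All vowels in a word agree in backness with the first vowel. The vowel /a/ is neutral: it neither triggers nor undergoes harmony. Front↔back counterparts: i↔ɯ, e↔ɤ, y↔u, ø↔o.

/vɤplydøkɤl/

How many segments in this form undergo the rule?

2

/y/ harmonizes with /ɤ/ ([+back]) → [u]
/ø/ harmonizes with /ɤ/ ([+back]) → [o]
2 segments change.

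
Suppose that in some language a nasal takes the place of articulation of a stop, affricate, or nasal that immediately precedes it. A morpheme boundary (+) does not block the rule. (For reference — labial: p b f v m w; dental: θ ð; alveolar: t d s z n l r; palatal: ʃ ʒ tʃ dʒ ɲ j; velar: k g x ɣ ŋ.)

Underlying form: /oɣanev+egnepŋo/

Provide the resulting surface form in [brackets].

/n/ after /g/ (velar) → [ŋ]
/ŋ/ after /p/ (labial) → [m]

[oɣanev+egŋepmo]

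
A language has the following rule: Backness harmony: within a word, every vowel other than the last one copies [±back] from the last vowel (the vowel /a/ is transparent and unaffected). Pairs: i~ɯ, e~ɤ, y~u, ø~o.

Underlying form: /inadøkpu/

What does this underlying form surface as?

[ɯnadokpu]

/i/ harmonizes with /u/ ([+back]) → [ɯ]
/ø/ harmonizes with /u/ ([+back]) → [o]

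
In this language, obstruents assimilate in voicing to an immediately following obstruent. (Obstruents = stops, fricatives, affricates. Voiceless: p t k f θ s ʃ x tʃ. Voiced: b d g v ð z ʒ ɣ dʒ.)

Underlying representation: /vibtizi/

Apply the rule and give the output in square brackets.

[viptizi]

/b/ before /t/ (voiceless) → [p]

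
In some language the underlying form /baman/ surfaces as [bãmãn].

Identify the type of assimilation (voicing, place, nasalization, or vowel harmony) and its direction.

nasalization, regressive

/a/→[ã] /a/→[ã].
Each target copies a feature from the following segment, so the direction is regressive.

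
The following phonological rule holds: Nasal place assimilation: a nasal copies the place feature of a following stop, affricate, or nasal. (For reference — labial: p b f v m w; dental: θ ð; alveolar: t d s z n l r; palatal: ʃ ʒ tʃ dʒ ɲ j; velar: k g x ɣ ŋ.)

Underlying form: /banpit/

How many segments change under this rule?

1

/n/ before /p/ (labial) → [m]
1 segment changes.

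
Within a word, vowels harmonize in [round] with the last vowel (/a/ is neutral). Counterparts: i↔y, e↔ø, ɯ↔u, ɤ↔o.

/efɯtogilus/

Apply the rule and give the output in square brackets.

/e/ harmonizes with /u/ ([+round]) → [ø]
/ɯ/ harmonizes with /u/ ([+round]) → [u]
/i/ harmonizes with /u/ ([+round]) → [y]

[øfutogylus]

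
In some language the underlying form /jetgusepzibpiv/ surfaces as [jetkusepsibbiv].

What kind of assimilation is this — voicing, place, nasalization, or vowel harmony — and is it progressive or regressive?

/g/→[k] /z/→[s] /p/→[b].
Each target copies a feature from the preceding segment, so the direction is progressive.

voicing assimilation, progressive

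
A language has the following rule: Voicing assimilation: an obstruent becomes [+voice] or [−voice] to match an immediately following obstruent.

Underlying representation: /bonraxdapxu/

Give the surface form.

/x/ before /d/ (voiced) → [ɣ]

[bonraɣdapxu]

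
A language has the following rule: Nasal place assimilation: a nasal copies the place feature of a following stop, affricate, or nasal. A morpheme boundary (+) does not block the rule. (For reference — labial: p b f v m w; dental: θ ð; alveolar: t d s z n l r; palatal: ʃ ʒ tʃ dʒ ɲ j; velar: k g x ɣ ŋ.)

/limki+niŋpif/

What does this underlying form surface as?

[liŋki+nimpif]

/m/ before /k/ (velar) → [ŋ]
/ŋ/ before /p/ (labial) → [m]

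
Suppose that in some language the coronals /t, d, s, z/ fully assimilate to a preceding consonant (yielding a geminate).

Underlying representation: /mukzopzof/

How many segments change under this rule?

/z/ after /k/ → [k] (total assimilation)
/z/ after /p/ → [p] (total assimilation)
2 segments change.

2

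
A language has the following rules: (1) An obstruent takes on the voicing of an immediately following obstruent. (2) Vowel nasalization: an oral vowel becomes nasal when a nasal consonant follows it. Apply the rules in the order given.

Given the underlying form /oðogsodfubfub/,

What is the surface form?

Rule 1: /g/ before /s/ (voiceless) → [k]
Rule 1: /d/ before /f/ (voiceless) → [t]
Rule 1: /b/ before /f/ (voiceless) → [p]
After rule 1: oðoksotfupfub
Rule 2: no segment meets the rule's conditions; no change.

[oðoksotfupfub]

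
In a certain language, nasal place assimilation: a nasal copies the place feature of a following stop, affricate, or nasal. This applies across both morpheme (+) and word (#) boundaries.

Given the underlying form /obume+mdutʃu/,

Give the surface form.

[obume+ndutʃu]

/m/ before /d/ (alveolar) → [n]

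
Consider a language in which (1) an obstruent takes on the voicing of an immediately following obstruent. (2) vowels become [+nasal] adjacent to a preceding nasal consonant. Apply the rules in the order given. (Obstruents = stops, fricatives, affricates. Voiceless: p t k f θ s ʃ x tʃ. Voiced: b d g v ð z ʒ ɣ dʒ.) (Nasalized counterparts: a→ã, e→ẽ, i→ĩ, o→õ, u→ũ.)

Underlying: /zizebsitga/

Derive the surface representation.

Rule 1: /b/ before /s/ (voiceless) → [p]
Rule 1: /t/ before /g/ (voiced) → [d]
After rule 1: zizepsidga
Rule 2: no segment meets the rule's conditions; no change.

[zizepsidga]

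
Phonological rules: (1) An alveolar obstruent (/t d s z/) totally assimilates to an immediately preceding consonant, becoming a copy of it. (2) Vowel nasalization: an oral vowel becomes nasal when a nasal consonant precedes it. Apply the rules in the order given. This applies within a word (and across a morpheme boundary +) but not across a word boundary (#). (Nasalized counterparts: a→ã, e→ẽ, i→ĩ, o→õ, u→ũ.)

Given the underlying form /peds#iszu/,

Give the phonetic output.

[pedd#issu]

Rule 1: /s/ after /d/ → [d] (total assimilation)
Rule 1: /z/ after /s/ → [s] (total assimilation)
After rule 1: pedd#issu
Rule 2: no segment meets the rule's conditions; no change.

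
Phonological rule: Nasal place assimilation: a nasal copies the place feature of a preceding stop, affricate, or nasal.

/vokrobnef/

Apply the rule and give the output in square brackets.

[vokrobmef]

/n/ after /b/ (labial) → [m]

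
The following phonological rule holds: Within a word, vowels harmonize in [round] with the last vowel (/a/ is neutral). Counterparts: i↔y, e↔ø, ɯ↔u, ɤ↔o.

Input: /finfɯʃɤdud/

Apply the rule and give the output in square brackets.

/i/ harmonizes with /u/ ([+round]) → [y]
/ɯ/ harmonizes with /u/ ([+round]) → [u]
/ɤ/ harmonizes with /u/ ([+round]) → [o]

[fynfuʃodud]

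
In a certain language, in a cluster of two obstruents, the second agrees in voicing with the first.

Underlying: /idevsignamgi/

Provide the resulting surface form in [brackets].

[idevzignamgi]

/s/ after /v/ (voiced) → [z]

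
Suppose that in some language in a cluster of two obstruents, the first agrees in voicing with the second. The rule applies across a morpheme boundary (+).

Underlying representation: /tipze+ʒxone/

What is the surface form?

/p/ before /z/ (voiced) → [b]
/ʒ/ before /x/ (voiceless) → [ʃ]

[tibze+ʃxone]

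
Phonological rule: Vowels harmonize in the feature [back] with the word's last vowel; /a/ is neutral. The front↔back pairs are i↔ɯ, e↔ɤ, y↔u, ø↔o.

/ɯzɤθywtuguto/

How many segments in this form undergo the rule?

1

/y/ harmonizes with /o/ ([+back]) → [u]
1 segment changes.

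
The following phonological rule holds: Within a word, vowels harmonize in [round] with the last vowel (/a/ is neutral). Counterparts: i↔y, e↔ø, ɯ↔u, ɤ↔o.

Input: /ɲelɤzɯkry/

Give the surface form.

/e/ harmonizes with /y/ ([+round]) → [ø]
/ɤ/ harmonizes with /y/ ([+round]) → [o]
/ɯ/ harmonizes with /y/ ([+round]) → [u]

[ɲølozukry]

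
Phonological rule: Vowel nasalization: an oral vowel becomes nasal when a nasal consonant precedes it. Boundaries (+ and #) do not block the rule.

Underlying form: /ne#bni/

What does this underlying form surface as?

/e/ after nasal /n/ → [ẽ]
/i/ after nasal /n/ → [ĩ]

[nẽ#bnĩ]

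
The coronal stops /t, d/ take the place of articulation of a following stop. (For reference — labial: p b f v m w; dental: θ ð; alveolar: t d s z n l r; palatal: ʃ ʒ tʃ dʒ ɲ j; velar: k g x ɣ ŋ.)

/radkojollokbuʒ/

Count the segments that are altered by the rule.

/d/ before /k/ (velar) → [g]
1 segment changes.

1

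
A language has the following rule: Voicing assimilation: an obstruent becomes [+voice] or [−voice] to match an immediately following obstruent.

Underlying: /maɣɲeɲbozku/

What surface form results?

/z/ before /k/ (voiceless) → [s]

[maɣɲeɲbosku]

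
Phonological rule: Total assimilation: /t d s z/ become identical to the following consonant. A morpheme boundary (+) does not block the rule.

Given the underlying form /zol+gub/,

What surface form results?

[zol+gub]

no segment meets the rule's conditions; no change.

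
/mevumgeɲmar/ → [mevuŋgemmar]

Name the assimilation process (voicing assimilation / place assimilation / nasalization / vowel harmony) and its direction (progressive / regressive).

place assimilation, regressive

/m/→[ŋ] /ɲ/→[m].
Each target copies a feature from the following segment, so the direction is regressive.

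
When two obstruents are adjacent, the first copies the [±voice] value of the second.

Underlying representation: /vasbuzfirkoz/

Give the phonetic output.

/s/ before /b/ (voiced) → [z]
/z/ before /f/ (voiceless) → [s]

[vazbusfirkoz]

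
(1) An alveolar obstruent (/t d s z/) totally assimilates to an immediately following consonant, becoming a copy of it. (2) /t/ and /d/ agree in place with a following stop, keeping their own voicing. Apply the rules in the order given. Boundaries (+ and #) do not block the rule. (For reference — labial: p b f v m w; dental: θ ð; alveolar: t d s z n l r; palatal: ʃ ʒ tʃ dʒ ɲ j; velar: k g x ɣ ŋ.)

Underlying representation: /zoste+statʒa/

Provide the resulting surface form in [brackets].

Rule 1: /s/ before /t/ → [t] (total assimilation)
Rule 1: /s/ before /t/ → [t] (total assimilation)
Rule 1: /t/ before /ʒ/ → [ʒ] (total assimilation)
After rule 1: zotte+ttaʒʒa
Rule 2: no segment meets the rule's conditions; no change.

[zotte+ttaʒʒa]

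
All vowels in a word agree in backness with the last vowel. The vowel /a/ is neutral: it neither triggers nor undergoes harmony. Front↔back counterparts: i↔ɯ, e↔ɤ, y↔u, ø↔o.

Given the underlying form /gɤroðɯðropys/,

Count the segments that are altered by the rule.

/ɤ/ harmonizes with /y/ ([-back]) → [e]
/o/ harmonizes with /y/ ([-back]) → [ø]
/ɯ/ harmonizes with /y/ ([-back]) → [i]
/o/ harmonizes with /y/ ([-back]) → [ø]
4 segments change.

4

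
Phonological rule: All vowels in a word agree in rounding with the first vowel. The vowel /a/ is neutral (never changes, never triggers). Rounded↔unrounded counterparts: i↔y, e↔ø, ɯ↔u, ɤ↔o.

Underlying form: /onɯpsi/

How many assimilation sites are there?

2

/ɯ/ harmonizes with /o/ ([+round]) → [u]
/i/ harmonizes with /o/ ([+round]) → [y]
2 segments change.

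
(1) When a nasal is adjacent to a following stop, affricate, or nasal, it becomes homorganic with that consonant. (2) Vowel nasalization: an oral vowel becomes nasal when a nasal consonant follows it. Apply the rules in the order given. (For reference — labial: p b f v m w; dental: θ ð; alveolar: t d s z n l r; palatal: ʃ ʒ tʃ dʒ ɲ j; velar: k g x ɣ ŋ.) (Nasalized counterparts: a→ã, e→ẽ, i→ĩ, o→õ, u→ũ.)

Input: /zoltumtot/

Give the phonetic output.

[zoltũntot]

Rule 1: /m/ before /t/ (alveolar) → [n]
After rule 1: zoltuntot
Rule 2: /u/ before nasal /n/ → [ũ]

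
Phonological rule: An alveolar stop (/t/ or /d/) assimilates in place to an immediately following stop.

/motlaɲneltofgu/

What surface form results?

[motlaɲneltofgu]

no segment meets the rule's conditions; no change.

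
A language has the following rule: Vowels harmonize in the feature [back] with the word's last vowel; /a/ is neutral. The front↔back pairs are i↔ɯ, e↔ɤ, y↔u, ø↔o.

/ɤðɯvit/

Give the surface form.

[eðivit]

/ɤ/ harmonizes with /i/ ([-back]) → [e]
/ɯ/ harmonizes with /i/ ([-back]) → [i]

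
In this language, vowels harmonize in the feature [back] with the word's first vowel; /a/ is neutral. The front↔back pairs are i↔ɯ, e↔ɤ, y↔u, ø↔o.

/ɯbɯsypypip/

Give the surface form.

/y/ harmonizes with /ɯ/ ([+back]) → [u]
/y/ harmonizes with /ɯ/ ([+back]) → [u]
/i/ harmonizes with /ɯ/ ([+back]) → [ɯ]

[ɯbɯsupupɯp]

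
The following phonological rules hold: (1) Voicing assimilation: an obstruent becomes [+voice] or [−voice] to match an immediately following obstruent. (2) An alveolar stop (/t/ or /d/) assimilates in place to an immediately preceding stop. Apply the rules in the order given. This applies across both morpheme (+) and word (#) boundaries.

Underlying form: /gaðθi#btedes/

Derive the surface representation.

Rule 1: /ð/ before /θ/ (voiceless) → [θ]
Rule 1: /b/ before /t/ (voiceless) → [p]
After rule 1: gaθθi#ptedes
Rule 2: /t/ after /p/ (labial) → [p]

[gaθθi#ppedes]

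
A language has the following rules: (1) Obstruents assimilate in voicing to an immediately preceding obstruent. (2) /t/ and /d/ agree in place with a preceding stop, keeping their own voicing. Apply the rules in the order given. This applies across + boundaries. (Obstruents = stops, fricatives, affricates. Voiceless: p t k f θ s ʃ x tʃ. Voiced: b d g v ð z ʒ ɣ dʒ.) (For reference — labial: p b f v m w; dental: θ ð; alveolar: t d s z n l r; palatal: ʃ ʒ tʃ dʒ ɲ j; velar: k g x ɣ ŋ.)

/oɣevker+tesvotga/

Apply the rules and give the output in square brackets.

Rule 1: /k/ after /v/ (voiced) → [g]
Rule 1: /v/ after /s/ (voiceless) → [f]
Rule 1: /g/ after /t/ (voiceless) → [k]
After rule 1: oɣevger+tesfotka
Rule 2: no segment meets the rule's conditions; no change.

[oɣevger+tesfotka]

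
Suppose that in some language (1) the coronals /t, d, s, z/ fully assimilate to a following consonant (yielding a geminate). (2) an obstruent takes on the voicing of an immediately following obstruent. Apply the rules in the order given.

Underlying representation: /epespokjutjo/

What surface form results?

Rule 1: /s/ before /p/ → [p] (total assimilation)
Rule 1: /t/ before /j/ → [j] (total assimilation)
After rule 1: epeppokjujjo
Rule 2: no segment meets the rule's conditions; no change.

[epeppokjujjo]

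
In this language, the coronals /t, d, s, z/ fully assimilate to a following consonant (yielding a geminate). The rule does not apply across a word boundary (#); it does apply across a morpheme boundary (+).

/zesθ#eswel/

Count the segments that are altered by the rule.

/s/ before /θ/ → [θ] (total assimilation)
/s/ before /w/ → [w] (total assimilation)
2 segments change.

2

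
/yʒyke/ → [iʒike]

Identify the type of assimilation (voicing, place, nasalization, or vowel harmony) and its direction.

vowel harmony, regressive

/y/→[i] /y/→[i].
Vowels agree with the last vowel, so the harmony is regressive.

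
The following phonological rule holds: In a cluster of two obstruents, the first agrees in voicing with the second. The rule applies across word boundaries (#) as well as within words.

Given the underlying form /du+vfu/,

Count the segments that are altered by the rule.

1

/v/ before /f/ (voiceless) → [f]
1 segment changes.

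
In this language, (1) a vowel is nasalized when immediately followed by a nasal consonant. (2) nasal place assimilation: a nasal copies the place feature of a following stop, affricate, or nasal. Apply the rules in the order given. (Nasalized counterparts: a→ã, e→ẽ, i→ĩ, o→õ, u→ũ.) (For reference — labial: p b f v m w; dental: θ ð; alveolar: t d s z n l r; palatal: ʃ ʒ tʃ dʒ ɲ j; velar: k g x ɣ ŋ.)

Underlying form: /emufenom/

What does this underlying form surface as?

Rule 1: /e/ before nasal /m/ → [ẽ]
Rule 1: /e/ before nasal /n/ → [ẽ]
Rule 1: /o/ before nasal /m/ → [õ]
After rule 1: ẽmufẽnõm
Rule 2: no segment meets the rule's conditions; no change.

[ẽmufẽnõm]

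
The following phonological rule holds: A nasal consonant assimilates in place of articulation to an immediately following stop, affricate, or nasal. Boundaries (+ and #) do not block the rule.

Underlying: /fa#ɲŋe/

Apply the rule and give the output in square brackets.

/ɲ/ before /ŋ/ (velar) → [ŋ]

[fa#ŋŋe]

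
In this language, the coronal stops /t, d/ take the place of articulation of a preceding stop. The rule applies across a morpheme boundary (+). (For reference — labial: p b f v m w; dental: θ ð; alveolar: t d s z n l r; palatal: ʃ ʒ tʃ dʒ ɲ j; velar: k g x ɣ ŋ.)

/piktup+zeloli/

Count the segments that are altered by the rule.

/t/ after /k/ (velar) → [k]
1 segment changes.

1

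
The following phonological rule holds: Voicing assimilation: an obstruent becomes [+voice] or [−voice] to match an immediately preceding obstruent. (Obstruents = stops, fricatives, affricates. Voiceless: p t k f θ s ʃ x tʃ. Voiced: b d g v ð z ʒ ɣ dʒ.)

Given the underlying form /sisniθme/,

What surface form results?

no segment meets the rule's conditions; no change.

[sisniθme]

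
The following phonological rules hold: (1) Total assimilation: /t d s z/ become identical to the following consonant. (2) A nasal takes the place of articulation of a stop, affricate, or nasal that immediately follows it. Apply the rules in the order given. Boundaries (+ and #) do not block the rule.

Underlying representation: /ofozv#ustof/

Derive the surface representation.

[ofovv#uttof]

Rule 1: /z/ before /v/ → [v] (total assimilation)
Rule 1: /s/ before /t/ → [t] (total assimilation)
After rule 1: ofovv#uttof
Rule 2: no segment meets the rule's conditions; no change.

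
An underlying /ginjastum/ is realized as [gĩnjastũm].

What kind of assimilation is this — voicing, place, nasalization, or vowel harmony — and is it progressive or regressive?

nasalization, regressive

/i/→[ĩ] /u/→[ũ].
Each target copies a feature from the following segment, so the direction is regressive.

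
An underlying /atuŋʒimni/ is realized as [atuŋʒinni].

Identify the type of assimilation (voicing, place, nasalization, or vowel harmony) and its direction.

place assimilation, regressive

/m/→[n].
Each target copies a feature from the following segment, so the direction is regressive.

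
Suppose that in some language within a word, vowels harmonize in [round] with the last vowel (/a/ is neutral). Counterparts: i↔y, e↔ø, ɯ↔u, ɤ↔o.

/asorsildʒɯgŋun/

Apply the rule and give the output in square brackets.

[asorsyldʒugŋun]

/i/ harmonizes with /u/ ([+round]) → [y]
/ɯ/ harmonizes with /u/ ([+round]) → [u]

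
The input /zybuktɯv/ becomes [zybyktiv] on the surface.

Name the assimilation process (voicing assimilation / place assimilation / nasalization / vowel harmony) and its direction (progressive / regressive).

/u/→[y] /ɯ/→[i].
Vowels agree with the first vowel, so the harmony is progressive.

vowel harmony, progressive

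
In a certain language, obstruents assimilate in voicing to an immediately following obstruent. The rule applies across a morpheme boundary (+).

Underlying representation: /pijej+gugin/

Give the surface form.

[pijej+gugin]

no segment meets the rule's conditions; no change.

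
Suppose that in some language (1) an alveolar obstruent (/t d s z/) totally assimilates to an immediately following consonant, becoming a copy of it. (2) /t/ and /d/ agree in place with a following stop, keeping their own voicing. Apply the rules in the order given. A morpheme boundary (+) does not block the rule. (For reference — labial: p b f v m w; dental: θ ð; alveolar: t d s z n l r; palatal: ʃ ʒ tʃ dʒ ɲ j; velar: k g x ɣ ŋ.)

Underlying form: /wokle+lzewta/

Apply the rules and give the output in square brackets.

Rule 1: no segment meets the rule's conditions; no change.
After rule 1: wokle+lzewta
Rule 2: no segment meets the rule's conditions; no change.

[wokle+lzewta]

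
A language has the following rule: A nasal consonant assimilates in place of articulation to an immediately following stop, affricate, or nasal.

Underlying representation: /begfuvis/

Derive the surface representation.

no segment meets the rule's conditions; no change.

[begfuvis]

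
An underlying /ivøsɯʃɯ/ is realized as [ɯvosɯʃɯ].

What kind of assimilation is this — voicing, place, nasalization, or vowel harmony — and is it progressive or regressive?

vowel harmony, regressive

/i/→[ɯ] /ø/→[o].
Vowels agree with the last vowel, so the harmony is regressive.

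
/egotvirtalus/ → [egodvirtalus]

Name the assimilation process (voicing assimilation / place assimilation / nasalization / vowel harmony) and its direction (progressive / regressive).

voicing assimilation, regressive

/t/→[d].
Each target copies a feature from the following segment, so the direction is regressive.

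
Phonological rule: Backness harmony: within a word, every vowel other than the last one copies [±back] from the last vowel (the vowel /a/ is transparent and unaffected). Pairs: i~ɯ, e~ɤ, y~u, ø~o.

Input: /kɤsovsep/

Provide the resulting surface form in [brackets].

/ɤ/ harmonizes with /e/ ([-back]) → [e]
/o/ harmonizes with /e/ ([-back]) → [ø]

[kesøvsep]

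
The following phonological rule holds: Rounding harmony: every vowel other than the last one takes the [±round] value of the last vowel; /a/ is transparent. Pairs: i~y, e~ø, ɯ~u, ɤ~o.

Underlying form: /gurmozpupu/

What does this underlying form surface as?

[gurmozpupu]

no segment meets the rule's conditions; no change.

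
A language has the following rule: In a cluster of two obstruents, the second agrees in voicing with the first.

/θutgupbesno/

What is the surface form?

[θutkuppesno]

/g/ after /t/ (voiceless) → [k]
/b/ after /p/ (voiceless) → [p]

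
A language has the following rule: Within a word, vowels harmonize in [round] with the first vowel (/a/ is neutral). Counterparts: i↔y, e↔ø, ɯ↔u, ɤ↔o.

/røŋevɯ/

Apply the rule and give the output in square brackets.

/e/ harmonizes with /ø/ ([+round]) → [ø]
/ɯ/ harmonizes with /ø/ ([+round]) → [u]

[røŋøvu]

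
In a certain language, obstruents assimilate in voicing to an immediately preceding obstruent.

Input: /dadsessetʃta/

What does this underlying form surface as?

/s/ after /d/ (voiced) → [z]

[dadzessetʃta]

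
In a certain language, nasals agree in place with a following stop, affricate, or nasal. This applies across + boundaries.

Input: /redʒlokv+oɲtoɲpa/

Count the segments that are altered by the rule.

2

/ɲ/ before /t/ (alveolar) → [n]
/ɲ/ before /p/ (labial) → [m]
2 segments change.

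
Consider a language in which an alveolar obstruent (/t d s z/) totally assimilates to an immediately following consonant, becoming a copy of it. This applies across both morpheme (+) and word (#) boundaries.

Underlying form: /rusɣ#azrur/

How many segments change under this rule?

/s/ before /ɣ/ → [ɣ] (total assimilation)
/z/ before /r/ → [r] (total assimilation)
2 segments change.

2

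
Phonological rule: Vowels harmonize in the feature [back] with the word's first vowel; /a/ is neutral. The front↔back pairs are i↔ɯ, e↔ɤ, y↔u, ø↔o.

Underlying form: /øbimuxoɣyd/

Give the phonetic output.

/u/ harmonizes with /ø/ ([-back]) → [y]
/o/ harmonizes with /ø/ ([-back]) → [ø]

[øbimyxøɣyd]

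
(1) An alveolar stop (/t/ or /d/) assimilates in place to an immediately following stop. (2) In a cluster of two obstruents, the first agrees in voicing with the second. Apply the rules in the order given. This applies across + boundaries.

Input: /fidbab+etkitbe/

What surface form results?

[fibbab+ekkibbe]

Rule 1: /d/ before /b/ (labial) → [b]
Rule 1: /t/ before /k/ (velar) → [k]
Rule 1: /t/ before /b/ (labial) → [p]
After rule 1: fibbab+ekkipbe
Rule 2: /p/ before /b/ (voiced) → [b]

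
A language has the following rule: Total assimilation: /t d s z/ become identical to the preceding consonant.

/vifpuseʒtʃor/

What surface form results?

no segment meets the rule's conditions; no change.

[vifpuseʒtʃor]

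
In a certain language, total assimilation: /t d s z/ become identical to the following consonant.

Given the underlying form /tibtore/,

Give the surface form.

no segment meets the rule's conditions; no change.

[tibtore]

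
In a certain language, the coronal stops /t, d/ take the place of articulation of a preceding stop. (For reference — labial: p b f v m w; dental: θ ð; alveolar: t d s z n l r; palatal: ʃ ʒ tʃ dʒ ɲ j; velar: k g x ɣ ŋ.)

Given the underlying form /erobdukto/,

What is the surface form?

[erobbukko]

/d/ after /b/ (labial) → [b]
/t/ after /k/ (velar) → [k]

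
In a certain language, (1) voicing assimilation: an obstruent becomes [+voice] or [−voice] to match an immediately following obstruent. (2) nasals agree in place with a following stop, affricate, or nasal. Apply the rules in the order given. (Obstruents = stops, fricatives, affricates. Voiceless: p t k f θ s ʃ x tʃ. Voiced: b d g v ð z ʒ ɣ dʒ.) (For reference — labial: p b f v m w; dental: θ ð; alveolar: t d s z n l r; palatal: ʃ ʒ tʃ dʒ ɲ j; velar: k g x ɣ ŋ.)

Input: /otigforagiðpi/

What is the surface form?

Rule 1: /g/ before /f/ (voiceless) → [k]
Rule 1: /ð/ before /p/ (voiceless) → [θ]
After rule 1: otikforagiθpi
Rule 2: no segment meets the rule's conditions; no change.

[otikforagiθpi]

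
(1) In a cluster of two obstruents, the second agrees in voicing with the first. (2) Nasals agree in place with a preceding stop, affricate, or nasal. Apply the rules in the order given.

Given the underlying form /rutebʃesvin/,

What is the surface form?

Rule 1: /ʃ/ after /b/ (voiced) → [ʒ]
Rule 1: /v/ after /s/ (voiceless) → [f]
After rule 1: rutebʒesfin
Rule 2: no segment meets the rule's conditions; no change.

[rutebʒesfin]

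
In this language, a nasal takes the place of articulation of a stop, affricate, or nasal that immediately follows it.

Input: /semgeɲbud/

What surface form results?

[seŋgembud]

/m/ before /g/ (velar) → [ŋ]
/ɲ/ before /b/ (labial) → [m]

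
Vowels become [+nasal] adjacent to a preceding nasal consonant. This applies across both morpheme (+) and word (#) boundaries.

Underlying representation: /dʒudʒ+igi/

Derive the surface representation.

no segment meets the rule's conditions; no change.

[dʒudʒ+igi]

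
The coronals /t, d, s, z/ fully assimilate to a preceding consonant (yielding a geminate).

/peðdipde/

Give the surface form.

[peððippe]

/d/ after /ð/ → [ð] (total assimilation)
/d/ after /p/ → [p] (total assimilation)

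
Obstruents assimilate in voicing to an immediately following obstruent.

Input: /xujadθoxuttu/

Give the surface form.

/d/ before /θ/ (voiceless) → [t]

[xujatθoxuttu]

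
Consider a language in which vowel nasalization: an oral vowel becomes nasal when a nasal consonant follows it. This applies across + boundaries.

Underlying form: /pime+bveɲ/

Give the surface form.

[pĩme+bvẽɲ]

/i/ before nasal /m/ → [ĩ]
/e/ before nasal /ɲ/ → [ẽ]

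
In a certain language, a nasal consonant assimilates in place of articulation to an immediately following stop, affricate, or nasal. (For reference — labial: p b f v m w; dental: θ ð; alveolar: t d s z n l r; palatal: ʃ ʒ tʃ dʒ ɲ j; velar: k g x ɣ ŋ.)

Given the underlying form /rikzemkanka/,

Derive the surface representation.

/m/ before /k/ (velar) → [ŋ]
/n/ before /k/ (velar) → [ŋ]

[rikzeŋkaŋka]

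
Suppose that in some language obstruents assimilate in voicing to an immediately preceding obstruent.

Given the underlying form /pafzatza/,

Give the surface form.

[pafsatsa]

/z/ after /f/ (voiceless) → [s]
/z/ after /t/ (voiceless) → [s]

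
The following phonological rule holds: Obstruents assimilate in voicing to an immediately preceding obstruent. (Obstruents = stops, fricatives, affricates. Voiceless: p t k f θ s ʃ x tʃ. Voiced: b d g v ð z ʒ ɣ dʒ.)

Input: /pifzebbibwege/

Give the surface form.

/z/ after /f/ (voiceless) → [s]

[pifsebbibwege]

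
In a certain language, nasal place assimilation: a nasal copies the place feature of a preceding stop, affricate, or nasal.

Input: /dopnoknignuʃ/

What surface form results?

/n/ after /p/ (labial) → [m]
/n/ after /k/ (velar) → [ŋ]
/n/ after /g/ (velar) → [ŋ]

[dopmokŋigŋuʃ]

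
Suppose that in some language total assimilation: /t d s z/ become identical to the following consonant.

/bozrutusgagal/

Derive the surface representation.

/z/ before /r/ → [r] (total assimilation)
/s/ before /g/ → [g] (total assimilation)

[borrutuggagal]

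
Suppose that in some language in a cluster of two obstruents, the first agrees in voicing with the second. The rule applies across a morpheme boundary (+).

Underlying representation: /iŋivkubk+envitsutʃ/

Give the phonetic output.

/v/ before /k/ (voiceless) → [f]
/b/ before /k/ (voiceless) → [p]

[iŋifkupk+envitsutʃ]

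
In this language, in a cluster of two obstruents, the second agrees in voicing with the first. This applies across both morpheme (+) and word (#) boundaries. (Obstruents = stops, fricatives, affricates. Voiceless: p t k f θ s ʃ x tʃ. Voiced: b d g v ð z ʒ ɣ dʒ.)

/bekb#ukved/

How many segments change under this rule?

/b/ after /k/ (voiceless) → [p]
/v/ after /k/ (voiceless) → [f]
2 segments change.

2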